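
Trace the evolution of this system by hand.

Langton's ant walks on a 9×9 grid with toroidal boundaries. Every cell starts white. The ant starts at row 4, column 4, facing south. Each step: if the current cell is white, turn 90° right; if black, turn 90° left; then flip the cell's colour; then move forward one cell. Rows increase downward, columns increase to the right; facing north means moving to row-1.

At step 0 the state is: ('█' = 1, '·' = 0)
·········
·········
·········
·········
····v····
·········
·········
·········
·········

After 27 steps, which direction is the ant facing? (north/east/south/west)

0) ·········
·········
·········
·········
····v····
·········
·········
·········
·········
1) ·········
·········
·········
·········
···<█····
·········
·········
·········
·········
2) ·········
·········
·········
···^·····
···██····
·········
·········
·········
·········
3) ·········
·········
·········
···█>····
···██····
·········
·········
·········
·········
4) ·········
·········
·········
···██····
···█v····
·········
·········
·········
·········
5) ·········
·········
·········
···██····
···█·>···
·········
·········
·········
·········
6) ·········
·········
·········
···██····
···█·█···
·····v···
·········
·········
·········
7) ·········
·········
·········
···██····
···█·█···
····<█···
·········
·········
·········
8) ·········
·········
·········
···██····
···█^█···
····██···
·········
·········
·········
9) ·········
·········
·········
···██····
···██>···
····██···
·········
·········
·········
10) ·········
·········
·········
···██^···
···██····
····██···
·········
·········
·········
11) ·········
·········
·········
···███>··
···██····
····██···
·········
·········
·········
12) ·········
·········
·········
···████··
···██·v··
····██···
·········
·········
·········
13) ·········
·········
·········
···████··
···██<█··
····██···
·········
·········
·········
14) ·········
·········
·········
···██^█··
···████··
····██···
·········
·········
·········
15) ·········
·········
·········
···█<·█··
···████··
····██···
·········
·········
·········
16) ·········
·········
·········
···█··█··
···█v██··
····██···
·········
·········
·········
17) ·········
·········
·········
···█··█··
···█·>█··
····██···
·········
·········
·········
18) ·········
·········
·········
···█·^█··
···█··█··
····██···
·········
·········
·········
19) ·········
·········
·········
···█·█>··
···█··█··
····██···
·········
·········
·········
20) ·········
·········
······^··
···█·█···
···█··█··
····██···
·········
·········
·········
21) ·········
·········
······█>·
···█·█···
···█··█··
····██···
·········
·········
·········
22) ·········
·········
······██·
···█·█·v·
···█··█··
····██···
·········
·········
·········
23) ·········
·········
······██·
···█·█<█·
···█··█··
····██···
·········
·········
·········
24) ·········
·········
······^█·
···█·███·
···█··█··
····██···
·········
·········
·········
25) ·········
·········
·····<·█·
···█·███·
···█··█··
····██···
·········
·········
·········
26) ·········
·····^···
·····█·█·
···█·███·
···█··█··
····██···
·········
·········
·········
27) ·········
·····█>··
·····█·█·
···█·███·
···█··█··
····██···
·········
·········
·········

east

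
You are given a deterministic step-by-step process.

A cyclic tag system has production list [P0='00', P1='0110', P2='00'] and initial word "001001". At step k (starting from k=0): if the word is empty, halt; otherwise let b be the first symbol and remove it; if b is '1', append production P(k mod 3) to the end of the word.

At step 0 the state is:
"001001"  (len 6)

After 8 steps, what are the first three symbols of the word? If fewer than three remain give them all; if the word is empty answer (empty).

0) "001001"  (len 6)
1) "01001"  (len 5)
2) "1001"  (len 4)
3) "00100"  (len 5)
4) "0100"  (len 4)
5) "100"  (len 3)
6) "0000"  (len 4)
7) "000"  (len 3)
8) "00"  (len 2)

00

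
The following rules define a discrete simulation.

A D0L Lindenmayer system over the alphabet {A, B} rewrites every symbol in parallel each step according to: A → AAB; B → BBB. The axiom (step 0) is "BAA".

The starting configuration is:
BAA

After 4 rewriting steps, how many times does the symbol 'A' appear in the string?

32

gen 0: BAA
gen 1: BBBAABAAB
gen 2: BBBBBBBBBAABAABBBBAABAABBBB
gen 3: BBBBBBBBBBBBBBBBBBBBBBBBBBBAABAABBBBAABAABBBBBBBBBBBBBAABAABBBBAABAABBBBBBBBBBBBB
gen 4: BBBBBBBBBBBBBBBBBBBBBBBBBBBBBBBBBBBBBBBBBBBBBBBBBBBBBBBBBB…BBBBAABAABBBBAABAABBBBBBBBBBBBBBBBBBBBBBBBBBBBBBBBBBBBBBBB  (len 243)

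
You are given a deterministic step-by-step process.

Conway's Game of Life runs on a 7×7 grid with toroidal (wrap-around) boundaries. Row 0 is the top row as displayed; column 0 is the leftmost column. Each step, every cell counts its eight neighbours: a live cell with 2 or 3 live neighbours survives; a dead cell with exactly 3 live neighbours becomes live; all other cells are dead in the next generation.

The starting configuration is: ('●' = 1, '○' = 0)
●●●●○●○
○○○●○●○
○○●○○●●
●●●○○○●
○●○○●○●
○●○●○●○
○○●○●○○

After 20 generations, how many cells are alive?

gen 0: ●●●●○●○
○○○●○●○
○○●○○●●
●●●○○○●
○●○○●○●
○●○●○●○
○○●○●○○
gen 1: ○●○○○●●
●○○●○●○
○○●●●●○
○○●●○○○
○○○●●○●
●●○●○●○
●○○○○●●
gen 2: ○●○○○○○
●●○●○○○
○●○○○●●
○○○○○○○
●●○○○●●
○●●●○○○
○○●○○○○
gen 3: ●●○○○○○
○●○○○○●
○●●○○○●
○●○○○○○
●●○○○○●
○○○●○○●
○○○●○○○
gen 4: ●●●○○○○
○○○○○○●
○●●○○○○
○○○○○○●
○●●○○○●
○○●○○○●
●○●○○○○
gen 5: ●○●○○○●
○○○○○○○
●○○○○○○
○○○○○○○
○●●○○●●
○○●●○○●
●○●●○○●
gen 6: ●○●●○○●
●●○○○○●
○○○○○○○
●●○○○○●
●●●●○●●
○○○○●○○
○○○○○●○
gen 7: ○○●○○●○
○●●○○○●
○○○○○○○
○○○○○●○
○○●●●●○
●●●●●○○
○○○●●●●
gen 8: ●●●○○○○
○●●○○○○
○○○○○○○
○○○●○●○
○○○○○●●
●●○○○○○
●○○○○○●
gen 9: ○○●○○○●
●○●○○○○
○○●○○○○
○○○○●●●
●○○○●●●
○●○○○●○
○○●○○○●
gen 10: ●○●●○○●
○○●●○○○
○●○●○●●
●○○●●○○
●○○○○○○
○●○○●○○
●●●○○●●
gen 11: ○○○○●●○
○○○○○●○
●●○○○●●
●●●●●●○
●●○●●○○
○○●○○●○
○○○○●●○
gen 12: ○○○○○○●
●○○○○○○
○○○●○○○
○○○○○○○
●○○○○○○
○●●○○●●
○○○●○○●
gen 13: ●○○○○○●
○○○○○○○
○○○○○○○
○○○○○○○
●●○○○○●
○●●○○●●
○○●○○○●
gen 14: ●○○○○○●
○○○○○○○
○○○○○○○
●○○○○○○
○●●○○●●
○○●○○●○
○○●○○○○
gen 15: ○○○○○○○
○○○○○○○
○○○○○○○
●●○○○○●
●●●○○●●
○○●●○●●
○●○○○○●
gen 16: ○○○○○○○
○○○○○○○
●○○○○○○
○○●○○●○
○○○●●○○
○○○●●○○
●○●○○●●
gen 17: ○○○○○○●
○○○○○○○
○○○○○○○
○○○●●○○
○○●○○●○
○○●○○○●
○○○●●●●
gen 18: ○○○○●○●
○○○○○○○
○○○○○○○
○○○●●○○
○○●○●●○
○○●○○○●
●○○●●○●
gen 19: ●○○●●○●
○○○○○○○
○○○○○○○
○○○●●●○
○○●○●●○
●●●○○○●
●○○●●○●
gen 20: ●○○●●○●
○○○○○○○
○○○○●○○
○○○●○●○
●○●○○○○
○○●○○○○
○○○○●○○

11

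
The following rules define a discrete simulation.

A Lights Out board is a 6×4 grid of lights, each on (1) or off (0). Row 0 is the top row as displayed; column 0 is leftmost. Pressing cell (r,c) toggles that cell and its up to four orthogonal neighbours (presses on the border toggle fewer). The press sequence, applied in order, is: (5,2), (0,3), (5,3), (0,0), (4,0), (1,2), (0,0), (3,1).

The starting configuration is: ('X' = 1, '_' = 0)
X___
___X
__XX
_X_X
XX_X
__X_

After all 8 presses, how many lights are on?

step 0: X___
___X
__XX
_X_X
XX_X
__X_
step 1: X___
___X
__XX
_X_X
XXXX
_X_X
step 2: X_XX
____
__XX
_X_X
XXXX
_X_X
step 3: X_XX
____
__XX
_X_X
XXX_
_XX_
step 4: _XXX
X___
__XX
_X_X
XXX_
_XX_
step 5: _XXX
X___
__XX
XX_X
__X_
XXX_
step 6: _X_X
XXXX
___X
XX_X
__X_
XXX_
step 7: X__X
_XXX
___X
XX_X
__X_
XXX_
step 8: X__X
_XXX
_X_X
__XX
_XX_
XXX_

14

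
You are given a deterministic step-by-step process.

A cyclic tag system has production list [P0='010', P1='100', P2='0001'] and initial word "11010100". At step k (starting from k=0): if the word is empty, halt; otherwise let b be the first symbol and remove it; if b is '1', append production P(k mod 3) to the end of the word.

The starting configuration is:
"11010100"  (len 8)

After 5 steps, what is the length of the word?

12

[0] "11010100"  (len 8)
[1] "1010100010"  (len 10)
[2] "010100010100"  (len 12)
[3] "10100010100"  (len 11)
[4] "0100010100010"  (len 13)
[5] "100010100010"  (len 12)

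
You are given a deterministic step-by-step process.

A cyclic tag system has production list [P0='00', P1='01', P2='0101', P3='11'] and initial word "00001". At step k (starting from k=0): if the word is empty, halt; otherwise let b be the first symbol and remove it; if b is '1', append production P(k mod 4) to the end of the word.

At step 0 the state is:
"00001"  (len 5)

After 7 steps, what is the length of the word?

k=0  "00001"  (len 5)
k=1  "0001"  (len 4)
k=2  "001"  (len 3)
k=3  "01"  (len 2)
k=4  "1"  (len 1)
k=5  "00"  (len 2)
k=6  "0"  (len 1)
k=7  (halted — word empty)

0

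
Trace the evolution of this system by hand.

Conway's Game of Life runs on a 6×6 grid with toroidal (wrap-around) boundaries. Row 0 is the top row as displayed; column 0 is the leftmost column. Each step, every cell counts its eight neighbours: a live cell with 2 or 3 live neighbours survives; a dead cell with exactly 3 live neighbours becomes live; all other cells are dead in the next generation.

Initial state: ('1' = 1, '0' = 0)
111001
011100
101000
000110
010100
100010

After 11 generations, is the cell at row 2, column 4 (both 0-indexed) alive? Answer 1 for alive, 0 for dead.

0

step 0: 111001
011100
101000
000110
010100
100010
step 1: 000011
000101
000010
010110
001101
000110
step 2: 000001
000101
001001
000001
000001
001000
step 3: 000010
100001
100001
100011
000000
000000
step 4: 000001
100010
010000
100010
000001
000000
step 5: 000001
100001
110000
100001
000001
000000
step 6: 100001
010001
010000
010001
100001
000000
step 7: 100001
010001
011000
010001
100001
000000
step 8: 100001
011001
011000
011001
100001
000000
step 9: 110001
001001
000100
001001
110001
000000
step 10: 110001
011011
001110
011011
110001
000000
step 11: 011011
000000
000000
000000
011011
000000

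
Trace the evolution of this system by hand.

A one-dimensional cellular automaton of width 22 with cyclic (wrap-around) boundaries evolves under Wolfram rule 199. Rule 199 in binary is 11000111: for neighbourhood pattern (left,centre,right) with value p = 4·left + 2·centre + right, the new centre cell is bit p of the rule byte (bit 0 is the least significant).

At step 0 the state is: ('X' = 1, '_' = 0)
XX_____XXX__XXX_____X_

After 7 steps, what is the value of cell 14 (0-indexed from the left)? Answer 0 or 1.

1

k=0  XX_____XXX__XXX_____X_
k=1  _X_XXXX_XX_X_XX_XXXXX_
k=2  XX__XXX__X_X__X__XXXX_
k=3  _X_X_XX_XX_X_XX_X_XXX_
k=4  XX_X__X__X_X__X_X__XX_
k=5  _X_X_XX_XX_X_XX_X_X_X_
k=6  XX_X__X__X_X__X_X_X_X_
k=7  _X_X_XX_XX_X_XX_X_X_X_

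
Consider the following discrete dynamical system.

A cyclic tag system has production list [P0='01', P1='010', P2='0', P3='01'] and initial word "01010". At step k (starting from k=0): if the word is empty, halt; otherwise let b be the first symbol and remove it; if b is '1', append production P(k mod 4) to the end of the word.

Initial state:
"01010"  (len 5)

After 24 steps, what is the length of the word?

k=0  "01010"  (len 5)
k=1  "1010"  (len 4)
k=2  "010010"  (len 6)
k=3  "10010"  (len 5)
k=4  "001001"  (len 6)
k=5  "01001"  (len 5)
k=6  "1001"  (len 4)
k=7  "0010"  (len 4)
k=8  "010"  (len 3)
k=9  "10"  (len 2)
k=10  "0010"  (len 4)
k=11  "010"  (len 3)
k=12  "10"  (len 2)
k=13  "001"  (len 3)
k=14  "01"  (len 2)
k=15  "1"  (len 1)
k=16  "01"  (len 2)
k=17  "1"  (len 1)
k=18  "010"  (len 3)
k=19  "10"  (len 2)
k=20  "001"  (len 3)
k=21  "01"  (len 2)
k=22  "1"  (len 1)
k=23  "0"  (len 1)
k=24  (halted — word empty)

0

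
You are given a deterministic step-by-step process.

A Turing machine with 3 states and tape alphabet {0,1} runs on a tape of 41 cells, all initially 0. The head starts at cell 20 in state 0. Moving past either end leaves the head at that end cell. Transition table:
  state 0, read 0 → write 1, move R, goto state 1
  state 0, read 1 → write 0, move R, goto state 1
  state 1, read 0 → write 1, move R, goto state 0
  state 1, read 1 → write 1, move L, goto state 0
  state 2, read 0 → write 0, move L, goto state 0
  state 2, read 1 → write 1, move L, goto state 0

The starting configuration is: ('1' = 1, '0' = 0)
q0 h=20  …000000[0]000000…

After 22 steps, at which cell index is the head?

39

[0] q0 h=20  …000000[0]000000…
[1] q1 h=21  …000001[0]000000…
[2] q0 h=22  …000011[0]000000…
[3] q1 h=23  …000111[0]000000…
[4] q0 h=24  …001111[0]000000…
[5] q1 h=25  …011111[0]000000…
[6] q0 h=26  …111111[0]000000…
[7] q1 h=27  …111111[0]000000…
[8] q0 h=28  …111111[0]000000…
[9] q1 h=29  …111111[0]000000…
[10] q0 h=30  …111111[0]000000…
[11] q1 h=31  …111111[0]000000…
[12] q0 h=32  …111111[0]000000…
[13] q1 h=33  …111111[0]000000…
[14] q0 h=34  …111111[0]000000|
[15] q1 h=35  …111111[0]00000|
[16] q0 h=36  …111111[0]0000|
[17] q1 h=37  …111111[0]000|
[18] q0 h=38  …111111[0]00|
[19] q1 h=39  …111111[0]0|
[20] q0 h=40  …111111[0]|
[21] q1 h=40  …111111[1]|
[22] q0 h=39  …111111[1]1|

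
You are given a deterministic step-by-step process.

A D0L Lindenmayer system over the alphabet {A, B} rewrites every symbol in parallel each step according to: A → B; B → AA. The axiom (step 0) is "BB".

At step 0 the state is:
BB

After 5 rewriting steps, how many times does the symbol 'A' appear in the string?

16

k=0  BB
k=1  AAAA
k=2  BBBB
k=3  AAAAAAAA
k=4  BBBBBBBB
k=5  AAAAAAAAAAAAAAAA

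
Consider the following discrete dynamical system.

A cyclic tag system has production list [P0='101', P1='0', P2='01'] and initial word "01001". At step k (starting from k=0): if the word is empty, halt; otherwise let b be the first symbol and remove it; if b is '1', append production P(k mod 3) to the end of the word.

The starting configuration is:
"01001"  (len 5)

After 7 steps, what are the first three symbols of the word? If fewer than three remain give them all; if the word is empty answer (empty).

(empty)

step 0: "01001"  (len 5)
step 1: "1001"  (len 4)
step 2: "0010"  (len 4)
step 3: "010"  (len 3)
step 4: "10"  (len 2)
step 5: "00"  (len 2)
step 6: "0"  (len 1)
step 7: (halted — word empty)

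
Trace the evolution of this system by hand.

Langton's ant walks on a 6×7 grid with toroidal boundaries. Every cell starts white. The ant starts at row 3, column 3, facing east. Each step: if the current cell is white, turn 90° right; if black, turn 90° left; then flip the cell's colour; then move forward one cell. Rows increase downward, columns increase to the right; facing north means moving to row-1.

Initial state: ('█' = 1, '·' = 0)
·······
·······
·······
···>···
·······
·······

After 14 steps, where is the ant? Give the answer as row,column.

2,2

0) ·······
·······
·······
···>···
·······
·······
1) ·······
·······
·······
···█···
···v···
·······
2) ·······
·······
·······
···█···
··<█···
·······
3) ·······
·······
·······
··^█···
··██···
·······
4) ·······
·······
·······
··█>···
··██···
·······
5) ·······
·······
···^···
··█····
··██···
·······
6) ·······
·······
···█>··
··█····
··██···
·······
7) ·······
·······
···██··
··█·v··
··██···
·······
8) ·······
·······
···██··
··█<█··
··██···
·······
9) ·······
·······
···^█··
··███··
··██···
·······
10) ·······
·······
··<·█··
··███··
··██···
·······
11) ·······
··^····
··█·█··
··███··
··██···
·······
12) ·······
··█>···
··█·█··
··███··
··██···
·······
13) ·······
··██···
··█v█··
··███··
··██···
·······
14) ·······
··██···
··<██··
··███··
··██···
·······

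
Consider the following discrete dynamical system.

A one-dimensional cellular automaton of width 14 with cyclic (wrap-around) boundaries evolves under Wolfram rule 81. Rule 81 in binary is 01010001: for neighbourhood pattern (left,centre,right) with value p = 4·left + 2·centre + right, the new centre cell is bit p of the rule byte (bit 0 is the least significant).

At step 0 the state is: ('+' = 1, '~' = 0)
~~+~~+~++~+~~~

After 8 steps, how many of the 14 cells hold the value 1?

0) ~~+~~+~++~+~~~
1) +~~+~~~~+~~+++
2) ++~~+++~~+~~~~
3) ~++~~~++~~+++~
4) ~~+++~~++~~~++
5) +~~~++~~+++~~+
6) +++~~++~~~++~~
7) ~~++~~+++~~++~
8) +~~++~~~++~~++

7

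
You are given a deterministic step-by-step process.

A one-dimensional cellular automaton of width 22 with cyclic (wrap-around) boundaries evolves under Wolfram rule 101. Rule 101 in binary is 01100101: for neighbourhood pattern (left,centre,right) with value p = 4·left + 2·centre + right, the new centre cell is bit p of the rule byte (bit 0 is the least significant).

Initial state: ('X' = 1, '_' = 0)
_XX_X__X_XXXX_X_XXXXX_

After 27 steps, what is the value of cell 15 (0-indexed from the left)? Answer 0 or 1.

t=0: _XX_X__X_XXXX_X_XXXXX_
t=1: __XXX__XX___XXXX____X_
t=2: X___X___X_X____X_XX_X_
t=3: X_X_X_X_XXX_XX_XX_XXXX
t=4: XXXXXXXX__XX_XX_XX____
t=5: _______X___XX_XX_X_XX_
t=6: XXXXXX_X_X__XX_XXXX_X_
t=7: _____XXXXX___XX___XXXX
t=8: _XXX_____X_X__X_X____X
t=9: X__X_XXX_XXX__XXX_XX_X
t=10: X__XX__XX__X____XX_XX_
t=11: X___X___X__X_XX__XX_XX
t=12: X_X_X_X_X__XX_X___XX__
t=13: XXXXXXXXX___XXX_X__X__
t=14: ________X_X___XXX__X__
t=15: XXXXXXX_XXX_X___X__X_X
t=16: ______XX__XXX_X_X__XX_
t=17: XXXXX__X____XXXXX___X_
t=18: ____X__X_XX_____X_X_XX
t=19: _XX_X__XX_X_XXX_XXXX_X
t=20: X_XXX___XXXX__XX___XXX
t=21: XX__X_X____X___X_X____
t=22: _X__XXX_XX_X_X_XXX_XX_
t=23: _X____XX_XXXXXX__XX_X_
t=24: _X_XX__XX_____X___XXX_
t=25: _XX_X___X_XXX_X_X___X_
t=26: __XXX_X_XX__XXXXX_X_X_
t=27: X___XXXX_X______XXXXX_

0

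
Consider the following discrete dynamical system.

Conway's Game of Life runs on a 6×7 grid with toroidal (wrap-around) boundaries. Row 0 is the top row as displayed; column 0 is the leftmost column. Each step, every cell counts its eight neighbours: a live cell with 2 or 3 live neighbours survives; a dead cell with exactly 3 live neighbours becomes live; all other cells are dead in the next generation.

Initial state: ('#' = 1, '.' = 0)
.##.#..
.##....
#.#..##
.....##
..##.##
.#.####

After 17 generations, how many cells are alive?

0) .##.#..
.##....
#.#..##
.....##
..##.##
.#.####
1) ....#..
.....##
#.#..#.
.###...
..##...
.#....#
2) #.....#
....###
#.####.
....#..
#..#...
..##...
3) #..##.#
.#.....
.......
.##..##
..###..
####..#
4) ...####
#......
###....
.##.##.
....#..
......#
5) #...###
#.####.
#.##..#
#.#.##.
...##..
...#..#
6) ###....
..#....
#......
#.#..#.
..#...#
#..#..#
7) #.##..#
#.#....
......#
#......
..##.#.
...#..#
8) #.##..#
#.##...
##....#
......#
..###.#
##...##
9) ...###.
...#...
.##...#
.###..#
.####..
.......
10) ...##..
...#.#.
.#.....
....##.
##..#..
.....#.
11) ...#.#.
..##...
.....#.
##..##.
....#.#
...#.#.
12) ...#...
..##...
.###.##
#...#..
#..#..#
...#.##
13) ...#...
.#.....
##...##
....#..
#..#...
#.##.##
14) ##.##.#
.##...#
##...##
.#..##.
####.#.
####..#
15) ....#..
...##..
....#..
...#...
.....#.
.......
16) ...##..
...###.
....#..
....#..
.......
.......
17) ...#.#.
.....#.
.......
.......
.......
.......

3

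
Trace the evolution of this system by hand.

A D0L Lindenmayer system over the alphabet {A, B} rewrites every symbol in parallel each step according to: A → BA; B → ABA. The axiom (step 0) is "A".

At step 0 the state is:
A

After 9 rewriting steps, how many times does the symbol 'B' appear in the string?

t=0: A
t=1: BA
t=2: ABABA
t=3: BAABABAABABA
t=4: ABABABAABABAABABABAABABAABABA
t=5: BAABABAABABAABABABAABABAABABABAABABAABABAABABABAABABAABABABAABABAABABA
t=6: ABABABAABABAABABABAABABAABABABAABABAABABAABABABAABABAABABA…ABABABAABABAABABABAABABAABABAABABABAABABAABABABAABABAABABA  (len 169)
t=7: BAABABAABABAABABABAABABAABABABAABABAABABAABABABAABABAABABA…ABABABAABABAABABABAABABAABABAABABABAABABAABABABAABABAABABA  (len 408)
t=8: ABABABAABABAABABABAABABAABABABAABABAABABAABABABAABABAABABA…ABABABAABABAABABABAABABAABABAABABABAABABAABABABAABABAABABA  (len 985)
t=9: BAABABAABABAABABABAABABAABABABAABABAABABAABABABAABABAABABA…ABABABAABABAABABABAABABAABABAABABABAABABAABABABAABABAABABA  (len 2378)

985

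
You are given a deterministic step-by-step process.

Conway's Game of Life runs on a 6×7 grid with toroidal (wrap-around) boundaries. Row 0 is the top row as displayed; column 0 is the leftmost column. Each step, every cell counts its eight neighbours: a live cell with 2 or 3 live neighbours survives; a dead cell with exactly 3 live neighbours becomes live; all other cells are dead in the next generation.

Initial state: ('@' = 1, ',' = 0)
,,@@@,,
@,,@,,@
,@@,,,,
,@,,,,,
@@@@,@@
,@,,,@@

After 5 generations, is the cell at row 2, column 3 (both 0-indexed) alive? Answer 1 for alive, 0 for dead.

0) ,,@@@,,
@,,@,,@
,@@,,,,
,@,,,,,
@@@@,@@
,@,,,@@
1) ,@@@@,,
@,,,@,,
,@@,,,,
,,,@,,@
,,,,@@,
,,,,,,,
2) ,@@@@,,
@,,,@,,
@@@@,,,
,,@@@@,
,,,,@@,
,,@,,@,
3) ,@@,@@,
@,,,@,,
@,,,,@@
,,,,,@@
,,@,,,@
,@@,,@,
4) @,@,@@@
@,,@@,,
@,,,@,,
,,,,,,,
@@@,,,@
@,,,@@@
5) ,,,,,,,
@,,,,,,
,,,@@,,
,,,,,,@
,@,,,,,
,,@,@,,

1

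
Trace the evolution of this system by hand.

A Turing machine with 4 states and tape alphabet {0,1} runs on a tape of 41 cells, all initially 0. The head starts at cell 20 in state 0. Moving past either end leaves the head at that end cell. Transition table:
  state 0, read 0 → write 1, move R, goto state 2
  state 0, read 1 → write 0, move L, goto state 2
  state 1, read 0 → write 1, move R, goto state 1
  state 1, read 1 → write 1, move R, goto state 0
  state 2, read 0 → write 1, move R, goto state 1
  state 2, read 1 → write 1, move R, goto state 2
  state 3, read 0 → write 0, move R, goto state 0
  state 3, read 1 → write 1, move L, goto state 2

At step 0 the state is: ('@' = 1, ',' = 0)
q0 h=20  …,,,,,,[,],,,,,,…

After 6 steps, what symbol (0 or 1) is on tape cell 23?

t=0: q0 h=20  …,,,,,,[,],,,,,,…
t=1: q2 h=21  …,,,,,@[,],,,,,,…
t=2: q1 h=22  …,,,,@@[,],,,,,,…
t=3: q1 h=23  …,,,@@@[,],,,,,,…
t=4: q1 h=24  …,,@@@@[,],,,,,,…
t=5: q1 h=25  …,@@@@@[,],,,,,,…
t=6: q1 h=26  …@@@@@@[,],,,,,,…

1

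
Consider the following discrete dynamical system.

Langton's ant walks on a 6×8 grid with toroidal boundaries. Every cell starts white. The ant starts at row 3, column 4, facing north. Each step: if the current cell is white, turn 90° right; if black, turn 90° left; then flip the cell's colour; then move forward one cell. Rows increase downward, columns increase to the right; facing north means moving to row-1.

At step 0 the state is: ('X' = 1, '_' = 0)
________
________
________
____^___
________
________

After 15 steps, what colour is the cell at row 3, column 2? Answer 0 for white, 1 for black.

1

t=0: ________
________
________
____^___
________
________
t=1: ________
________
________
____X>__
________
________
t=2: ________
________
________
____XX__
_____v__
________
t=3: ________
________
________
____XX__
____<X__
________
t=4: ________
________
________
____^X__
____XX__
________
t=5: ________
________
________
___<_X__
____XX__
________
t=6: ________
________
___^____
___X_X__
____XX__
________
t=7: ________
________
___X>___
___X_X__
____XX__
________
t=8: ________
________
___XX___
___XvX__
____XX__
________
t=9: ________
________
___XX___
___<XX__
____XX__
________
t=10: ________
________
___XX___
____XX__
___vXX__
________
t=11: ________
________
___XX___
____XX__
__<XXX__
________
t=12: ________
________
___XX___
__^_XX__
__XXXX__
________
t=13: ________
________
___XX___
__X>XX__
__XXXX__
________
t=14: ________
________
___XX___
__XXXX__
__XvXX__
________
t=15: ________
________
___XX___
__XXXX__
__X_>X__
________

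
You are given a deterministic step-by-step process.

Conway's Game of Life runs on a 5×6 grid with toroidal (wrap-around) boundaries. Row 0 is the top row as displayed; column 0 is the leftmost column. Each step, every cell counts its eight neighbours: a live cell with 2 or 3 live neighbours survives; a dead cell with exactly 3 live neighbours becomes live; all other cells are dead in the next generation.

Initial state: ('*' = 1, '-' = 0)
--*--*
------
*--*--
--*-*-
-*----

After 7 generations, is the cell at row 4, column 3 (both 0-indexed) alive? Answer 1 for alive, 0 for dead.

0

gen 0: --*--*
------
*--*--
--*-*-
-*----
gen 1: ------
------
---*--
-***--
-***--
gen 2: --*---
------
---*--
-*--*-
-*-*--
gen 3: --*---
------
------
---**-
-*-*--
gen 4: --*---
------
------
--***-
---**-
gen 5: ---*--
------
---*--
--*-*-
----*-
gen 6: ------
------
---*--
----*-
----*-
gen 7: ------
------
------
---**-
------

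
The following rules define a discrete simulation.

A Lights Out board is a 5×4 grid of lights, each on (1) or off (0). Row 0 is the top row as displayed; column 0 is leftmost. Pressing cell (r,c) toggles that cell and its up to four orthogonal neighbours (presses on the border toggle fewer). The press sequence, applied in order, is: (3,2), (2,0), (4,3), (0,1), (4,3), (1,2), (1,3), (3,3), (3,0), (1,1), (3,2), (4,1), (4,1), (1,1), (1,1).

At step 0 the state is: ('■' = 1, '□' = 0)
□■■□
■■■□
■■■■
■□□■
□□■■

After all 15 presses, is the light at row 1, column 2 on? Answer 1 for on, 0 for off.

0

step 0: □■■□
■■■□
■■■■
■□□■
□□■■
step 1: □■■□
■■■□
■■□■
■■■□
□□□■
step 2: □■■□
□■■□
□□□■
□■■□
□□□■
step 3: □■■□
□■■□
□□□■
□■■■
□□■□
step 4: ■□□□
□□■□
□□□■
□■■■
□□■□
step 5: ■□□□
□□■□
□□□■
□■■□
□□□■
step 6: ■□■□
□■□■
□□■■
□■■□
□□□■
step 7: ■□■■
□■■□
□□■□
□■■□
□□□■
step 8: ■□■■
□■■□
□□■■
□■□■
□□□□
step 9: ■□■■
□■■□
■□■■
■□□■
■□□□
step 10: ■■■■
■□□□
■■■■
■□□■
■□□□
step 11: ■■■■
■□□□
■■□■
■■■□
■□■□
step 12: ■■■■
■□□□
■■□■
■□■□
□■□□
step 13: ■■■■
■□□□
■■□■
■■■□
■□■□
step 14: ■□■■
□■■□
■□□■
■■■□
■□■□
step 15: ■■■■
■□□□
■■□■
■■■□
■□■□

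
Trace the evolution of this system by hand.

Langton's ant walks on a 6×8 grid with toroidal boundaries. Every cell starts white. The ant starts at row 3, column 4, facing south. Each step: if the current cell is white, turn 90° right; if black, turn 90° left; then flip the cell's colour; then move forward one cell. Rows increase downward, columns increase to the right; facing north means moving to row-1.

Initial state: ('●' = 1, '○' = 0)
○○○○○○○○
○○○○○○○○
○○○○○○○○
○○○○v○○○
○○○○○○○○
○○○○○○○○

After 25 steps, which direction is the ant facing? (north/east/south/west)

west

[0] ○○○○○○○○
○○○○○○○○
○○○○○○○○
○○○○v○○○
○○○○○○○○
○○○○○○○○
[1] ○○○○○○○○
○○○○○○○○
○○○○○○○○
○○○<●○○○
○○○○○○○○
○○○○○○○○
[2] ○○○○○○○○
○○○○○○○○
○○○^○○○○
○○○●●○○○
○○○○○○○○
○○○○○○○○
[3] ○○○○○○○○
○○○○○○○○
○○○●>○○○
○○○●●○○○
○○○○○○○○
○○○○○○○○
[4] ○○○○○○○○
○○○○○○○○
○○○●●○○○
○○○●v○○○
○○○○○○○○
○○○○○○○○
[5] ○○○○○○○○
○○○○○○○○
○○○●●○○○
○○○●○>○○
○○○○○○○○
○○○○○○○○
[6] ○○○○○○○○
○○○○○○○○
○○○●●○○○
○○○●○●○○
○○○○○v○○
○○○○○○○○
[7] ○○○○○○○○
○○○○○○○○
○○○●●○○○
○○○●○●○○
○○○○<●○○
○○○○○○○○
[8] ○○○○○○○○
○○○○○○○○
○○○●●○○○
○○○●^●○○
○○○○●●○○
○○○○○○○○
[9] ○○○○○○○○
○○○○○○○○
○○○●●○○○
○○○●●>○○
○○○○●●○○
○○○○○○○○
[10] ○○○○○○○○
○○○○○○○○
○○○●●^○○
○○○●●○○○
○○○○●●○○
○○○○○○○○
[11] ○○○○○○○○
○○○○○○○○
○○○●●●>○
○○○●●○○○
○○○○●●○○
○○○○○○○○
[12] ○○○○○○○○
○○○○○○○○
○○○●●●●○
○○○●●○v○
○○○○●●○○
○○○○○○○○
[13] ○○○○○○○○
○○○○○○○○
○○○●●●●○
○○○●●<●○
○○○○●●○○
○○○○○○○○
[14] ○○○○○○○○
○○○○○○○○
○○○●●^●○
○○○●●●●○
○○○○●●○○
○○○○○○○○
[15] ○○○○○○○○
○○○○○○○○
○○○●<○●○
○○○●●●●○
○○○○●●○○
○○○○○○○○
[16] ○○○○○○○○
○○○○○○○○
○○○●○○●○
○○○●v●●○
○○○○●●○○
○○○○○○○○
[17] ○○○○○○○○
○○○○○○○○
○○○●○○●○
○○○●○>●○
○○○○●●○○
○○○○○○○○
[18] ○○○○○○○○
○○○○○○○○
○○○●○^●○
○○○●○○●○
○○○○●●○○
○○○○○○○○
[19] ○○○○○○○○
○○○○○○○○
○○○●○●>○
○○○●○○●○
○○○○●●○○
○○○○○○○○
[20] ○○○○○○○○
○○○○○○^○
○○○●○●○○
○○○●○○●○
○○○○●●○○
○○○○○○○○
[21] ○○○○○○○○
○○○○○○●>
○○○●○●○○
○○○●○○●○
○○○○●●○○
○○○○○○○○
[22] ○○○○○○○○
○○○○○○●●
○○○●○●○v
○○○●○○●○
○○○○●●○○
○○○○○○○○
[23] ○○○○○○○○
○○○○○○●●
○○○●○●<●
○○○●○○●○
○○○○●●○○
○○○○○○○○
[24] ○○○○○○○○
○○○○○○^●
○○○●○●●●
○○○●○○●○
○○○○●●○○
○○○○○○○○
[25] ○○○○○○○○
○○○○○<○●
○○○●○●●●
○○○●○○●○
○○○○●●○○
○○○○○○○○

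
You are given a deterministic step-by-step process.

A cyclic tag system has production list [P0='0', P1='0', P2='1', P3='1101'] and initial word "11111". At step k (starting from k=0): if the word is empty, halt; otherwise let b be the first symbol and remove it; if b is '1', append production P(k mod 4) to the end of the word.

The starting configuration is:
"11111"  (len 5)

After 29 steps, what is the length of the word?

step 0: "11111"  (len 5)
step 1: "11110"  (len 5)
step 2: "11100"  (len 5)
step 3: "11001"  (len 5)
step 4: "10011101"  (len 8)
step 5: "00111010"  (len 8)
step 6: "0111010"  (len 7)
step 7: "111010"  (len 6)
step 8: "110101101"  (len 9)
step 9: "101011010"  (len 9)
step 10: "010110100"  (len 9)
step 11: "10110100"  (len 8)
step 12: "01101001101"  (len 11)
step 13: "1101001101"  (len 10)
step 14: "1010011010"  (len 10)
step 15: "0100110101"  (len 10)
step 16: "100110101"  (len 9)
step 17: "001101010"  (len 9)
step 18: "01101010"  (len 8)
step 19: "1101010"  (len 7)
step 20: "1010101101"  (len 10)
step 21: "0101011010"  (len 10)
step 22: "101011010"  (len 9)
step 23: "010110101"  (len 9)
step 24: "10110101"  (len 8)
step 25: "01101010"  (len 8)
step 26: "1101010"  (len 7)
step 27: "1010101"  (len 7)
step 28: "0101011101"  (len 10)
step 29: "101011101"  (len 9)

9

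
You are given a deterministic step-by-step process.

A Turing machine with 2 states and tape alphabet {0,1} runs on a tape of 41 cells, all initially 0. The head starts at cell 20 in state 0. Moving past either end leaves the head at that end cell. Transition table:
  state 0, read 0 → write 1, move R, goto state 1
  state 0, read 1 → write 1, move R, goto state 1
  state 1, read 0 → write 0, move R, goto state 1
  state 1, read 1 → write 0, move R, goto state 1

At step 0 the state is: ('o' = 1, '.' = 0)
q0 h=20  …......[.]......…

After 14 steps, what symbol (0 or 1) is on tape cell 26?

0

0) q0 h=20  …......[.]......…
1) q1 h=21  ….....o[.]......…
2) q1 h=22  …....o.[.]......…
3) q1 h=23  …...o..[.]......…
4) q1 h=24  …..o...[.]......…
5) q1 h=25  ….o....[.]......…
6) q1 h=26  …o.....[.]......…
7) q1 h=27  …......[.]......…
8) q1 h=28  …......[.]......…
9) q1 h=29  …......[.]......…
10) q1 h=30  …......[.]......…
11) q1 h=31  …......[.]......…
12) q1 h=32  …......[.]......…
13) q1 h=33  …......[.]......…
14) q1 h=34  …......[.]......|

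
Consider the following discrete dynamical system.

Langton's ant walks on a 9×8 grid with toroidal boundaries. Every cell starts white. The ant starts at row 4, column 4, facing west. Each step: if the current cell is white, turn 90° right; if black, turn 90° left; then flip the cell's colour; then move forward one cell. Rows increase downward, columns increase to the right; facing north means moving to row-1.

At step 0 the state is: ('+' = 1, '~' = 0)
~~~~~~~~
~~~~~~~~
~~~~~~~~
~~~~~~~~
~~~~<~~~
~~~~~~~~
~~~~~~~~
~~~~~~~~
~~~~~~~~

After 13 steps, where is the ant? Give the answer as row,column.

5,4

0) ~~~~~~~~
~~~~~~~~
~~~~~~~~
~~~~~~~~
~~~~<~~~
~~~~~~~~
~~~~~~~~
~~~~~~~~
~~~~~~~~
1) ~~~~~~~~
~~~~~~~~
~~~~~~~~
~~~~^~~~
~~~~+~~~
~~~~~~~~
~~~~~~~~
~~~~~~~~
~~~~~~~~
2) ~~~~~~~~
~~~~~~~~
~~~~~~~~
~~~~+>~~
~~~~+~~~
~~~~~~~~
~~~~~~~~
~~~~~~~~
~~~~~~~~
3) ~~~~~~~~
~~~~~~~~
~~~~~~~~
~~~~++~~
~~~~+v~~
~~~~~~~~
~~~~~~~~
~~~~~~~~
~~~~~~~~
4) ~~~~~~~~
~~~~~~~~
~~~~~~~~
~~~~++~~
~~~~<+~~
~~~~~~~~
~~~~~~~~
~~~~~~~~
~~~~~~~~
5) ~~~~~~~~
~~~~~~~~
~~~~~~~~
~~~~++~~
~~~~~+~~
~~~~v~~~
~~~~~~~~
~~~~~~~~
~~~~~~~~
6) ~~~~~~~~
~~~~~~~~
~~~~~~~~
~~~~++~~
~~~~~+~~
~~~<+~~~
~~~~~~~~
~~~~~~~~
~~~~~~~~
7) ~~~~~~~~
~~~~~~~~
~~~~~~~~
~~~~++~~
~~~^~+~~
~~~++~~~
~~~~~~~~
~~~~~~~~
~~~~~~~~
8) ~~~~~~~~
~~~~~~~~
~~~~~~~~
~~~~++~~
~~~+>+~~
~~~++~~~
~~~~~~~~
~~~~~~~~
~~~~~~~~
9) ~~~~~~~~
~~~~~~~~
~~~~~~~~
~~~~++~~
~~~+++~~
~~~+v~~~
~~~~~~~~
~~~~~~~~
~~~~~~~~
10) ~~~~~~~~
~~~~~~~~
~~~~~~~~
~~~~++~~
~~~+++~~
~~~+~>~~
~~~~~~~~
~~~~~~~~
~~~~~~~~
11) ~~~~~~~~
~~~~~~~~
~~~~~~~~
~~~~++~~
~~~+++~~
~~~+~+~~
~~~~~v~~
~~~~~~~~
~~~~~~~~
12) ~~~~~~~~
~~~~~~~~
~~~~~~~~
~~~~++~~
~~~+++~~
~~~+~+~~
~~~~<+~~
~~~~~~~~
~~~~~~~~
13) ~~~~~~~~
~~~~~~~~
~~~~~~~~
~~~~++~~
~~~+++~~
~~~+^+~~
~~~~++~~
~~~~~~~~
~~~~~~~~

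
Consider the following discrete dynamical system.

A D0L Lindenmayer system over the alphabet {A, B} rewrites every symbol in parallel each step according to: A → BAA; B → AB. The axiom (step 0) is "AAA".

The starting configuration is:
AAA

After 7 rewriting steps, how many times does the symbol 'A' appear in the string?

t=0: AAA
t=1: BAABAABAA
t=2: ABBAABAAABBAABAAABBAABAA
t=3: BAAABABBAABAAABBAABAABAAABABBAABAAABBAABAABAAABABBAABAAABBAABAA
t=4: ABBAABAABAAABBAAABABBAABAAABBAABAABAAABABBAABAAABBAABAAABB…BAAABBAABAABAAABBAAABABBAABAAABBAABAABAAABABBAABAAABBAABAA  (len 165)
t=5: BAAABABBAABAAABBAABAAABBAABAABAAABABBAABAABAAABBAAABABBAAB…BAAABBAABAABAAABBAAABABBAABAAABBAABAABAAABABBAABAAABBAABAA  (len 432)
t=6: ABBAABAABAAABBAAABABBAABAAABBAABAABAAABABBAABAAABBAABAABAA…BAAABBAABAABAAABBAAABABBAABAAABBAABAABAAABABBAABAAABBAABAA  (len 1131)
t=7: BAAABABBAABAAABBAABAAABBAABAABAAABABBAABAABAAABBAAABABBAAB…BAAABBAABAABAAABBAAABABBAABAAABBAABAABAAABABBAABAAABBAABAA  (len 2961)

1830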